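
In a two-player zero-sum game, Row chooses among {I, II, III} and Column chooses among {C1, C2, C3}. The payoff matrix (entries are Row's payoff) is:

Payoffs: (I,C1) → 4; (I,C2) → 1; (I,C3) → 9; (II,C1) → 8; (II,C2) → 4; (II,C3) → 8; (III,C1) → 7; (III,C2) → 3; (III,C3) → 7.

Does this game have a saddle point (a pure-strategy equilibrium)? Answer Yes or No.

Yes

Row minima: I → 1, II → 4, III → 3; maximin = 4.
Column maxima: C1 → 8, C2 → 4, C3 → 9; minimax = 4.
maximin = minimax = 4, so a saddle point exists.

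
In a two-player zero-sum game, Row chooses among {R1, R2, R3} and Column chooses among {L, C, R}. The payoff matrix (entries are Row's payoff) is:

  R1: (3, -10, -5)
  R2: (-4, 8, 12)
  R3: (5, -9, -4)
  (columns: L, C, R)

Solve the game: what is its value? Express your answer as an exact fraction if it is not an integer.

Row minima: R1 → -10, R2 → -4, R3 → -9; maximin = -4.
Column maxima: L → 5, C → 8, R → 12; minimax = 5.
-4 ≠ 5, so there is no saddle point; optimal play is mixed.
R1 is strictly dominated by R3, so Row never plays it.
R is strictly dominated by C (it gives Row strictly more in every row), so Column never plays it.
On the remaining 2×2 (R2, R3 vs L, C):
Let Row play R2 with probability p. Expected payoff against L: (-4)p + 5(1−p) = −9p + 5; against C: 8p + (-9)(1−p) = 17p − 9.
Setting these equal: −9p + 5 = 17p − 9 ⇒ −26p = -14 ⇒ p = 7/13, and the value is (-9)·(7/13) + 5 = 2/13.
For Column: with q = P(L), equating R2's and R3's payoffs gives −12q + 8 = 14q − 9 ⇒ q = 17/26.

2/13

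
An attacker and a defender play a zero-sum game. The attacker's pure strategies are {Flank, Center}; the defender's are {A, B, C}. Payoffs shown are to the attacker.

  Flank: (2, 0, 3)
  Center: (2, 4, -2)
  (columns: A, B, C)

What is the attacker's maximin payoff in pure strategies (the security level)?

Row minima: Flank → 0, Center → -2.
The best of these is 0.

0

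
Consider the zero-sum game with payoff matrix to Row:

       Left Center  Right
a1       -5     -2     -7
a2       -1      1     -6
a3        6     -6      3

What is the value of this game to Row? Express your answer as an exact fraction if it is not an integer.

Row minima: a1 → -7, a2 → -6, a3 → -6; maximin = -6.
Column maxima: Left → 6, Center → 1, Right → 3; minimax = 1.
-6 ≠ 1, so there is no saddle point; optimal play is mixed.
a1 is strictly dominated by a2, so Row never plays it.
Left is strictly dominated by Right (it gives Row strictly more in every row), so Column never plays it.
On the remaining 2×2 (a2, a3 vs Center, Right):
Let Row play a2 with probability p. Expected payoff against Center: 1p + (-6)(1−p) = 7p − 6; against Right: (-6)p + 3(1−p) = −9p + 3.
Setting these equal: 7p − 6 = −9p + 3 ⇒ 16p = 9 ⇒ p = 9/16, and the value is (7)·(9/16) − 6 = -33/16.
For Column: with q = P(Center), equating a2's and a3's payoffs gives 7q − 6 = −9q + 3 ⇒ q = 9/16.

-33/16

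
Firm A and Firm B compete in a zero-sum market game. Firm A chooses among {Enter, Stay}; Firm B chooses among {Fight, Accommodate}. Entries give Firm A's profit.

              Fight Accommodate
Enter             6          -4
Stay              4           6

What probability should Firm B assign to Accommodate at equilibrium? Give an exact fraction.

1/6

Row minima: Enter → -4, Stay → 4; maximin = 4.
Column maxima: Fight → 6, Accommodate → 6; minimax = 6.
4 ≠ 6, so there is no saddle point; optimal play is mixed.
Let Firm A play Enter with probability p. Expected payoff against Fight: 6p + 4(1−p) = 2p + 4; against Accommodate: (-4)p + 6(1−p) = −10p + 6.
Setting these equal: 2p + 4 = −10p + 6 ⇒ 12p = 2 ⇒ p = 1/6, and the value is (2)·(1/6) + 4 = 13/3.
For Firm B: with q = P(Fight), equating Enter's and Stay's payoffs gives 10q − 4 = −2q + 6 ⇒ q = 5/6.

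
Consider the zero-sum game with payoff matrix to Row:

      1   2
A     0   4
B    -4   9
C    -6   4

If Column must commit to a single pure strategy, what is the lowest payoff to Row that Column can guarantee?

Column maxima: 1 → 0, 2 → 9.
The smallest of these is 0.

0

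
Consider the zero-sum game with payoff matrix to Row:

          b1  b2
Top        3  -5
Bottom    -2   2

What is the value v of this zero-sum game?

Row minima: Top → -5, Bottom → -2; maximin = -2.
Column maxima: b1 → 3, b2 → 2; minimax = 2.
-2 ≠ 2, so there is no saddle point; optimal play is mixed.
Let Row play Top with probability p. Expected payoff against b1: 3p + (-2)(1−p) = 5p − 2; against b2: (-5)p + 2(1−p) = −7p + 2.
Setting these equal: 5p − 2 = −7p + 2 ⇒ 12p = 4 ⇒ p = 1/3, and the value is (5)·(1/3) − 2 = -1/3.
For Column: with q = P(b1), equating Top's and Bottom's payoffs gives 8q − 5 = −4q + 2 ⇒ q = 7/12.

-1/3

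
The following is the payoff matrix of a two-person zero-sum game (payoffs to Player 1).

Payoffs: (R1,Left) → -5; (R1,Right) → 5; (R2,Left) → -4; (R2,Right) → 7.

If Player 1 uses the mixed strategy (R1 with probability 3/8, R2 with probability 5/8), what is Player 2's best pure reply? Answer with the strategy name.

If Player 2 plays Left, Player 1's expected payoff is (3/8)·(-5) + (5/8)·(-4) = -35/8.
If Player 2 plays Right, Player 1's expected payoff is (3/8)·5 + (5/8)·7 = 25/4.
Player 2 minimizes Player 1's payoff; the smallest is -35/8, so the best response is Left.

Left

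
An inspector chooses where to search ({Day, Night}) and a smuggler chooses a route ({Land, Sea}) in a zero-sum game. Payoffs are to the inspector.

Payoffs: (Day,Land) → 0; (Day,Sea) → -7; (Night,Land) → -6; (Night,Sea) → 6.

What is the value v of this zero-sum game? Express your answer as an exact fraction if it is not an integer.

-42/19

Row minima: Day → -7, Night → -6; maximin = -6.
Column maxima: Land → 0, Sea → 6; minimax = 0.
-6 ≠ 0, so there is no saddle point; optimal play is mixed.
Let the inspector play Day with probability p. Expected payoff against Land: 0p + (-6)(1−p) = 6p − 6; against Sea: (-7)p + 6(1−p) = −13p + 6.
Setting these equal: 6p − 6 = −13p + 6 ⇒ 19p = 12 ⇒ p = 12/19, and the value is (6)·(12/19) − 6 = -42/19.
For the smuggler: with q = P(Land), equating Day's and Night's payoffs gives 7q − 7 = −12q + 6 ⇒ q = 13/19.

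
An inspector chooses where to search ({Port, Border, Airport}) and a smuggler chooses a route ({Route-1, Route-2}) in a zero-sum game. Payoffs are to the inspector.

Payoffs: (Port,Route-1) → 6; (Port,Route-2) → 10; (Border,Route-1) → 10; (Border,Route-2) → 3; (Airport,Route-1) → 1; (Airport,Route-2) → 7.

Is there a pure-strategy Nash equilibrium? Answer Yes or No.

No

Row minima: Port → 6, Border → 3, Airport → 1; maximin = 6.
Column maxima: Route-1 → 10, Route-2 → 10; minimax = 10.
6 ≠ 10, so no pure-strategy equilibrium exists.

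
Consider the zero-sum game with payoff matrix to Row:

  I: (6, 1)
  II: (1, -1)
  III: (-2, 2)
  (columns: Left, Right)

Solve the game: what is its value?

14/9

Row minima: I → 1, II → -1, III → -2; maximin = 1.
Column maxima: Left → 6, Right → 2; minimax = 2.
1 ≠ 2, so there is no saddle point; optimal play is mixed.
II is strictly dominated by I, so Row never plays it.
On the remaining 2×2 (I, III vs Left, Right):
Let Row play I with probability p. Expected payoff against Left: 6p + (-2)(1−p) = 8p − 2; against Right: 1p + 2(1−p) = −p + 2.
Setting these equal: 8p − 2 = −p + 2 ⇒ 9p = 4 ⇒ p = 4/9, and the value is (8)·(4/9) − 2 = 14/9.
For Column: with q = P(Left), equating I's and III's payoffs gives 5q + 1 = −4q + 2 ⇒ q = 1/9.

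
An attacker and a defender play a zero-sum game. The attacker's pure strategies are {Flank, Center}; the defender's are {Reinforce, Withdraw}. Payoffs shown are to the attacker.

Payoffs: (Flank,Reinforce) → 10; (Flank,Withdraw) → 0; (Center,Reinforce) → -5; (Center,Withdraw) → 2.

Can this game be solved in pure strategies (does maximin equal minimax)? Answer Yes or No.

No

Row minima: Flank → 0, Center → -5; maximin = 0.
Column maxima: Reinforce → 10, Withdraw → 2; minimax = 2.
0 ≠ 2, so no pure-strategy equilibrium exists.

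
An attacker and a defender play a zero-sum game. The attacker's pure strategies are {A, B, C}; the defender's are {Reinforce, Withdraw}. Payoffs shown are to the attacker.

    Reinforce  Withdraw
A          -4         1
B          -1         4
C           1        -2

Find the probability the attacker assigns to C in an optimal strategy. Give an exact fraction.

5/8

Row minima: A → -4, B → -1, C → -2; maximin = -1.
Column maxima: Reinforce → 1, Withdraw → 4; minimax = 1.
-1 ≠ 1, so there is no saddle point; optimal play is mixed.
A is strictly dominated by B, so the attacker never plays it.
On the remaining 2×2 (B, C vs Reinforce, Withdraw):
Let the attacker play B with probability p. Expected payoff against Reinforce: (-1)p + 1(1−p) = −2p + 1; against Withdraw: 4p + (-2)(1−p) = 6p − 2.
Setting these equal: −2p + 1 = 6p − 2 ⇒ −8p = -3 ⇒ p = 3/8, and the value is (-2)·(3/8) + 1 = 1/4.
For the defender: with q = P(Reinforce), equating B's and C's payoffs gives −5q + 4 = 3q − 2 ⇒ q = 3/4.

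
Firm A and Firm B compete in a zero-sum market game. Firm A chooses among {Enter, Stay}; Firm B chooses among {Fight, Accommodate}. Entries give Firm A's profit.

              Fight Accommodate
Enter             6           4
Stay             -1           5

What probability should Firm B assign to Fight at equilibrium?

1/8

Row minima: Enter → 4, Stay → -1; maximin = 4.
Column maxima: Fight → 6, Accommodate → 5; minimax = 5.
4 ≠ 5, so there is no saddle point; optimal play is mixed.
Let Firm A play Enter with probability p. Expected payoff against Fight: 6p + (-1)(1−p) = 7p − 1; against Accommodate: 4p + 5(1−p) = −p + 5.
Setting these equal: 7p − 1 = −p + 5 ⇒ 8p = 6 ⇒ p = 3/4, and the value is (7)·(3/4) − 1 = 17/4.
For Firm B: with q = P(Fight), equating Enter's and Stay's payoffs gives 2q + 4 = −6q + 5 ⇒ q = 1/8.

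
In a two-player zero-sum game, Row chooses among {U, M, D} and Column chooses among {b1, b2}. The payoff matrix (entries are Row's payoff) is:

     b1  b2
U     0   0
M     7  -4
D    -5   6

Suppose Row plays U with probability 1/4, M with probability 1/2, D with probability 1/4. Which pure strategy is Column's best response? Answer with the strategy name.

If Column plays b1, Row's expected payoff is (1/4)·0 + (1/2)·7 + (1/4)·(-5) = 9/4.
If Column plays b2, Row's expected payoff is (1/4)·0 + (1/2)·(-4) + (1/4)·6 = -1/2.
Column minimizes Row's payoff; the smallest is -1/2, so the best response is b2.

b2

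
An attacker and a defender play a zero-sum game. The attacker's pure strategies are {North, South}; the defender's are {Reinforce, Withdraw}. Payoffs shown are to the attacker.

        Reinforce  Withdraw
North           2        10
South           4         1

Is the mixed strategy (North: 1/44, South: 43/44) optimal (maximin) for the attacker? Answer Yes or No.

Against Reinforce this mix gives (1/44)·2 + (43/44)·4 = 87/22.
Against Withdraw this mix gives (1/44)·10 + (43/44)·1 = 53/44.
The defender will play Withdraw, holding the attacker to 53/44. Shifting weight toward the row that does better against Withdraw would raise this floor (the equalizing mix achieves 38/11 against both Withdraw and Reinforce), so the proposed strategy is not optimal.

No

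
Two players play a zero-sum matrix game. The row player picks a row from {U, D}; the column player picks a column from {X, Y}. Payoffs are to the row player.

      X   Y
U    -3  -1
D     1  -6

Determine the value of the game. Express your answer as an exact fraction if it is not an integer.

-19/9

Row minima: U → -3, D → -6; maximin = -3.
Column maxima: X → 1, Y → -1; minimax = -1.
-3 ≠ -1, so there is no saddle point; optimal play is mixed.
Let the row player play U with probability p. Expected payoff against X: (-3)p + 1(1−p) = −4p + 1; against Y: (-1)p + (-6)(1−p) = 5p − 6.
Setting these equal: −4p + 1 = 5p − 6 ⇒ −9p = -7 ⇒ p = 7/9, and the value is (-4)·(7/9) + 1 = -19/9.
For the column player: with q = P(X), equating U's and D's payoffs gives −2q − 1 = 7q − 6 ⇒ q = 5/9.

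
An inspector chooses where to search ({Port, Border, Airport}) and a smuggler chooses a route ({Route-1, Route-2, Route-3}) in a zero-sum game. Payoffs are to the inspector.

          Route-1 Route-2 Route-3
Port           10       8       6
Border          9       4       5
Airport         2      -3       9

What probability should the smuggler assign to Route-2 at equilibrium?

Row minima: Port → 6, Border → 4, Airport → -3; maximin = 6.
Column maxima: Route-1 → 10, Route-2 → 8, Route-3 → 9; minimax = 8.
6 ≠ 8, so there is no saddle point; optimal play is mixed.
Border is strictly dominated by Port, so the inspector never plays it.
Route-1 is strictly dominated by Route-2 (it gives the inspector strictly more in every row), so the smuggler never plays it.
On the remaining 2×2 (Port, Airport vs Route-2, Route-3):
Let the inspector play Port with probability p. Expected payoff against Route-2: 8p + (-3)(1−p) = 11p − 3; against Route-3: 6p + 9(1−p) = −3p + 9.
Setting these equal: 11p − 3 = −3p + 9 ⇒ 14p = 12 ⇒ p = 6/7, and the value is (11)·(6/7) − 3 = 45/7.
For the smuggler: with q = P(Route-2), equating Port's and Airport's payoffs gives 2q + 6 = −12q + 9 ⇒ q = 3/14.

3/14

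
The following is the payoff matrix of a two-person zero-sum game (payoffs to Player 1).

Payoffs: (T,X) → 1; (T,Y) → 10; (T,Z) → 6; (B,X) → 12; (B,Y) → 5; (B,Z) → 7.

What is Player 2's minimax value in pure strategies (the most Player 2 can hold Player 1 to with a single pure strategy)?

7

Column maxima: X → 12, Y → 10, Z → 7.
The smallest of these is 7.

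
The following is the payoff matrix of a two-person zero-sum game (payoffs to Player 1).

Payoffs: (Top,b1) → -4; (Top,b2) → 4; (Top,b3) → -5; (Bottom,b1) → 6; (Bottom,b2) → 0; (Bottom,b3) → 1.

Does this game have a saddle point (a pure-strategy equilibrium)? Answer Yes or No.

No

Row minima: Top → -5, Bottom → 0; maximin = 0.
Column maxima: b1 → 6, b2 → 4, b3 → 1; minimax = 1.
0 ≠ 1, so no pure-strategy equilibrium exists.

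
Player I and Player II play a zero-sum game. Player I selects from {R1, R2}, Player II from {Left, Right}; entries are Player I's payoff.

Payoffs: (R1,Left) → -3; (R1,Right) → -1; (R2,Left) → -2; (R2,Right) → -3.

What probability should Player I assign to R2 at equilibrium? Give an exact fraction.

Row minima: R1 → -3, R2 → -3; maximin = -3.
Column maxima: Left → -2, Right → -1; minimax = -2.
-3 ≠ -2, so there is no saddle point; optimal play is mixed.
Let Player I play R1 with probability p. Expected payoff against Left: (-3)p + (-2)(1−p) = −p − 2; against Right: (-1)p + (-3)(1−p) = 2p − 3.
Setting these equal: −p − 2 = 2p − 3 ⇒ −3p = -1 ⇒ p = 1/3, and the value is (-1)·(1/3) − 2 = -7/3.
For Player II: with q = P(Left), equating R1's and R2's payoffs gives −2q − 1 = q − 3 ⇒ q = 2/3.

2/3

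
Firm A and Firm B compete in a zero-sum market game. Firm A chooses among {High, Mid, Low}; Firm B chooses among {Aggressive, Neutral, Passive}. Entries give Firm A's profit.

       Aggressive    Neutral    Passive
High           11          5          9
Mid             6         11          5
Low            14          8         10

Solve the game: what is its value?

Row minima: High → 5, Mid → 5, Low → 8; maximin = 8.
Column maxima: Aggressive → 14, Neutral → 11, Passive → 10; minimax = 10.
8 ≠ 10, so there is no saddle point; optimal play is mixed.
High is strictly dominated by Low, so Firm A never plays it.
Aggressive is strictly dominated by Passive (it gives Firm A strictly more in every row), so Firm B never plays it.
On the remaining 2×2 (Mid, Low vs Neutral, Passive):
Let Firm A play Mid with probability p. Expected payoff against Neutral: 11p + 8(1−p) = 3p + 8; against Passive: 5p + 10(1−p) = −5p + 10.
Setting these equal: 3p + 8 = −5p + 10 ⇒ 8p = 2 ⇒ p = 1/4, and the value is (3)·(1/4) + 8 = 35/4.
For Firm B: with q = P(Neutral), equating Mid's and Low's payoffs gives 6q + 5 = −2q + 10 ⇒ q = 5/8.

35/4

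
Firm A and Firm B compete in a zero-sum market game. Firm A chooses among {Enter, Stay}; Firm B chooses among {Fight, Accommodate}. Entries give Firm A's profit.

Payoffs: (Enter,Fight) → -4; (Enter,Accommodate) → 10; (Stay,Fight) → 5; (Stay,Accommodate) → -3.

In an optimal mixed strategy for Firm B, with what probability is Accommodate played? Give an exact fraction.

9/22

Row minima: Enter → -4, Stay → -3; maximin = -3.
Column maxima: Fight → 5, Accommodate → 10; minimax = 5.
-3 ≠ 5, so there is no saddle point; optimal play is mixed.
Let Firm A play Enter with probability p. Expected payoff against Fight: (-4)p + 5(1−p) = −9p + 5; against Accommodate: 10p + (-3)(1−p) = 13p − 3.
Setting these equal: −9p + 5 = 13p − 3 ⇒ −22p = -8 ⇒ p = 4/11, and the value is (-9)·(4/11) + 5 = 19/11.
For Firm B: with q = P(Fight), equating Enter's and Stay's payoffs gives −14q + 10 = 8q − 3 ⇒ q = 13/22.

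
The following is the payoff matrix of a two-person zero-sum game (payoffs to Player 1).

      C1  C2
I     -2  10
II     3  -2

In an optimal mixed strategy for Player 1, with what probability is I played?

Row minima: I → -2, II → -2; maximin = -2.
Column maxima: C1 → 3, C2 → 10; minimax = 3.
-2 ≠ 3, so there is no saddle point; optimal play is mixed.
Let Player 1 play I with probability p. Expected payoff against C1: (-2)p + 3(1−p) = −5p + 3; against C2: 10p + (-2)(1−p) = 12p − 2.
Setting these equal: −5p + 3 = 12p − 2 ⇒ −17p = -5 ⇒ p = 5/17, and the value is (-5)·(5/17) + 3 = 26/17.
For Player 2: with q = P(C1), equating I's and II's payoffs gives −12q + 10 = 5q − 2 ⇒ q = 12/17.

5/17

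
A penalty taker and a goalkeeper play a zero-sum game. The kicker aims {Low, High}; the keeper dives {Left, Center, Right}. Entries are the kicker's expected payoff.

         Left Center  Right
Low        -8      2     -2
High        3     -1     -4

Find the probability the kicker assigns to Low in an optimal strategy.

Row minima: Low → -8, High → -4; maximin = -4.
Column maxima: Left → 3, Center → 2, Right → -2; minimax = -2.
-4 ≠ -2, so there is no saddle point; optimal play is mixed.
Center is strictly dominated by Right (it gives the kicker strictly more in every row), so the keeper never plays it.
On the remaining 2×2 (Low, High vs Left, Right):
Let the kicker play Low with probability p. Expected payoff against Left: (-8)p + 3(1−p) = −11p + 3; against Right: (-2)p + (-4)(1−p) = 2p − 4.
Setting these equal: −11p + 3 = 2p − 4 ⇒ −13p = -7 ⇒ p = 7/13, and the value is (-11)·(7/13) + 3 = -38/13.
For the keeper: with q = P(Left), equating Low's and High's payoffs gives −6q − 2 = 7q − 4 ⇒ q = 2/13.

7/13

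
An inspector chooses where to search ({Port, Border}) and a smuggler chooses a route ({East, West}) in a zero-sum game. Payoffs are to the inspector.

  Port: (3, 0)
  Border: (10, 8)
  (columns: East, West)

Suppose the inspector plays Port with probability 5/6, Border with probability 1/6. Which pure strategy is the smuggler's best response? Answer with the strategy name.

West

If the smuggler plays East, the inspector's expected payoff is (5/6)·3 + (1/6)·10 = 25/6.
If the smuggler plays West, the inspector's expected payoff is (5/6)·0 + (1/6)·8 = 4/3.
The smuggler minimizes the inspector's payoff; the smallest is 4/3, so the best response is West.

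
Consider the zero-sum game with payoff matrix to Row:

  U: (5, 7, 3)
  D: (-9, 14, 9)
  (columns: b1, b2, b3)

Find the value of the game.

Row minima: U → 3, D → -9; maximin = 3.
Column maxima: b1 → 5, b2 → 14, b3 → 9; minimax = 5.
3 ≠ 5, so there is no saddle point; optimal play is mixed.
b2 is strictly dominated by b1 (it gives Row strictly more in every row), so Column never plays it.
On the remaining 2×2 (U, D vs b1, b3):
Let Row play U with probability p. Expected payoff against b1: 5p + (-9)(1−p) = 14p − 9; against b3: 3p + 9(1−p) = −6p + 9.
Setting these equal: 14p − 9 = −6p + 9 ⇒ 20p = 18 ⇒ p = 9/10, and the value is (14)·(9/10) − 9 = 18/5.
For Column: with q = P(b1), equating U's and D's payoffs gives 2q + 3 = −18q + 9 ⇒ q = 3/10.

18/5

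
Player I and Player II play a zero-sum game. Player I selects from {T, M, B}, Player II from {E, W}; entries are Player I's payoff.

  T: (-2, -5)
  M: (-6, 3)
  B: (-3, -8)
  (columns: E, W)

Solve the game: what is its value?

-3

Row minima: T → -5, M → -6, B → -8; maximin = -5.
Column maxima: E → -2, W → 3; minimax = -2.
-5 ≠ -2, so there is no saddle point; optimal play is mixed.
B is strictly dominated by T, so Player I never plays it.
On the remaining 2×2 (T, M vs E, W):
Let Player I play T with probability p. Expected payoff against E: (-2)p + (-6)(1−p) = 4p − 6; against W: (-5)p + 3(1−p) = −8p + 3.
Setting these equal: 4p − 6 = −8p + 3 ⇒ 12p = 9 ⇒ p = 3/4, and the value is (4)·(3/4) − 6 = -3.
For Player II: with q = P(E), equating T's and M's payoffs gives 3q − 5 = −9q + 3 ⇒ q = 2/3.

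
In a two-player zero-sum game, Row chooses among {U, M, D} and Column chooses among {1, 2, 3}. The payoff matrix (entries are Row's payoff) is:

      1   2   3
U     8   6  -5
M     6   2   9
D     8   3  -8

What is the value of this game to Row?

32/9

Row minima: U → -5, M → 2, D → -8; maximin = 2.
Column maxima: 1 → 8, 2 → 6, 3 → 9; minimax = 6.
2 ≠ 6, so there is no saddle point; optimal play is mixed.
1 is strictly dominated by 2 (it gives Row strictly more in every row), so Column never plays it.
With 1 eliminated, D is strictly dominated by U (U gives Row strictly more in every remaining column), so Row never plays it.
On the remaining 2×2 (U, M vs 2, 3):
Let Row play U with probability p. Expected payoff against 2: 6p + 2(1−p) = 4p + 2; against 3: (-5)p + 9(1−p) = −14p + 9.
Setting these equal: 4p + 2 = −14p + 9 ⇒ 18p = 7 ⇒ p = 7/18, and the value is (4)·(7/18) + 2 = 32/9.
For Column: with q = P(2), equating U's and M's payoffs gives 11q − 5 = −7q + 9 ⇒ q = 7/9.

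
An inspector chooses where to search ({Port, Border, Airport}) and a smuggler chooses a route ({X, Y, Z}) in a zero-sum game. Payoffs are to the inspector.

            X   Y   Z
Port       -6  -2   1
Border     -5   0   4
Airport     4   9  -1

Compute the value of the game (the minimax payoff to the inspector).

11/14

Row minima: Port → -6, Border → -5, Airport → -1; maximin = -1.
Column maxima: X → 4, Y → 9, Z → 4; minimax = 4.
-1 ≠ 4, so there is no saddle point; optimal play is mixed.
Port is strictly dominated by Border, so the inspector never plays it.
Y is strictly dominated by X (it gives the inspector strictly more in every row), so the smuggler never plays it.
On the remaining 2×2 (Border, Airport vs X, Z):
Let the inspector play Border with probability p. Expected payoff against X: (-5)p + 4(1−p) = −9p + 4; against Z: 4p + (-1)(1−p) = 5p − 1.
Setting these equal: −9p + 4 = 5p − 1 ⇒ −14p = -5 ⇒ p = 5/14, and the value is (-9)·(5/14) + 4 = 11/14.
For the smuggler: with q = P(X), equating Border's and Airport's payoffs gives −9q + 4 = 5q − 1 ⇒ q = 5/14.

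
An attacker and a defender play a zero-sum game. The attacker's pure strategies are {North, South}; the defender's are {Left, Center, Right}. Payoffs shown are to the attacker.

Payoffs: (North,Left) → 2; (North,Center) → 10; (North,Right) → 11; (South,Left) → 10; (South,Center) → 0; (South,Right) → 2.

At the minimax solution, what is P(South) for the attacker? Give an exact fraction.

Row minima: North → 2, South → 0; maximin = 2.
Column maxima: Left → 10, Center → 10, Right → 11; minimax = 10.
2 ≠ 10, so there is no saddle point; optimal play is mixed.
Right is strictly dominated by Center (it gives the attacker strictly more in every row), so the defender never plays it.
On the remaining 2×2 (North, South vs Left, Center):
Let the attacker play North with probability p. Expected payoff against Left: 2p + 10(1−p) = −8p + 10; against Center: 10p + 0(1−p) = 10p.
Setting these equal: −8p + 10 = 10p ⇒ −18p = -10 ⇒ p = 5/9, and the value is (-8)·(5/9) + 10 = 50/9.
For the defender: with q = P(Left), equating North's and South's payoffs gives −8q + 10 = 10q ⇒ q = 5/9.

4/9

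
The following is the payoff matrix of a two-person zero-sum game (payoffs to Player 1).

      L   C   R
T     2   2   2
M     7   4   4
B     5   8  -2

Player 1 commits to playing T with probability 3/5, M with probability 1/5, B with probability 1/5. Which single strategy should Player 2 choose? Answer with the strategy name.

R

If Player 2 plays L, Player 1's expected payoff is (3/5)·2 + (1/5)·7 + (1/5)·5 = 18/5.
If Player 2 plays C, Player 1's expected payoff is (3/5)·2 + (1/5)·4 + (1/5)·8 = 18/5.
If Player 2 plays R, Player 1's expected payoff is (3/5)·2 + (1/5)·4 + (1/5)·(-2) = 8/5.
Player 2 minimizes Player 1's payoff; the smallest is 8/5, so the best response is R.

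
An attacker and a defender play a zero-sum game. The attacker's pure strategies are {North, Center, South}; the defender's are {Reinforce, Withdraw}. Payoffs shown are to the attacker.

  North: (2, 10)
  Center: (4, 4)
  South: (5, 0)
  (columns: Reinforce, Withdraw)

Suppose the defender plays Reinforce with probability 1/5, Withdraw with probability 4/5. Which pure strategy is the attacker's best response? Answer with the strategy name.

Expected payoff of North: (1/5)·2 + (4/5)·10 = 42/5.
Expected payoff of Center: (1/5)·4 + (4/5)·4 = 4.
Expected payoff of South: (1/5)·5 + (4/5)·0 = 1.
The largest is 42/5, so the attacker's best response is North.

North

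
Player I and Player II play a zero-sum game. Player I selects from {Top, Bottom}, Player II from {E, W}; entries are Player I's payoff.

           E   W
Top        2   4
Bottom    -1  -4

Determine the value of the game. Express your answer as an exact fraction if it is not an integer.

Row minima: Top → 2, Bottom → -4; maximin = 2.
Column maxima: E → 2, W → 4; minimax = 2.
Since maximin = minimax = 2, there is a saddle point and the value is 2.

2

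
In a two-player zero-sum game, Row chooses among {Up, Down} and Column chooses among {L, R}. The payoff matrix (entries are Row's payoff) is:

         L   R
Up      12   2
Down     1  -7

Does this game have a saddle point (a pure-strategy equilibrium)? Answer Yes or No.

Row minima: Up → 2, Down → -7; maximin = 2.
Column maxima: L → 12, R → 2; minimax = 2.
maximin = minimax = 2, so a saddle point exists.

Yes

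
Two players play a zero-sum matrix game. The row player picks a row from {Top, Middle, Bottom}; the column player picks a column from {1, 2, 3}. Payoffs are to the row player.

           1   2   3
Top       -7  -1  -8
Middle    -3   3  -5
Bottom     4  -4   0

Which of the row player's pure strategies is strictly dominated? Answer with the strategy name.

Top

Middle gives a strictly higher payoff than Top against every column: -3 > -7, 3 > -1, -5 > -8.
So Top is strictly dominated and the row player never plays it.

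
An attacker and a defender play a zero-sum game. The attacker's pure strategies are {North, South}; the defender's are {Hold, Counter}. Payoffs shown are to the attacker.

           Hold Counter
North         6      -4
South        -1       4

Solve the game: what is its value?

Row minima: North → -4, South → -1; maximin = -1.
Column maxima: Hold → 6, Counter → 4; minimax = 4.
-1 ≠ 4, so there is no saddle point; optimal play is mixed.
Let the attacker play North with probability p. Expected payoff against Hold: 6p + (-1)(1−p) = 7p − 1; against Counter: (-4)p + 4(1−p) = −8p + 4.
Setting these equal: 7p − 1 = −8p + 4 ⇒ 15p = 5 ⇒ p = 1/3, and the value is (7)·(1/3) − 1 = 4/3.
For the defender: with q = P(Hold), equating North's and South's payoffs gives 10q − 4 = −5q + 4 ⇒ q = 8/15.

4/3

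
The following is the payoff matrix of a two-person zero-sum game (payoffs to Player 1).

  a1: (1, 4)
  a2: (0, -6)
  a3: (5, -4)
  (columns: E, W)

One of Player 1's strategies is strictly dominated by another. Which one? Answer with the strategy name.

a1 gives a strictly higher payoff than a2 against every column: 1 > 0, 4 > -6.
So a2 is strictly dominated and Player 1 never plays it.

a2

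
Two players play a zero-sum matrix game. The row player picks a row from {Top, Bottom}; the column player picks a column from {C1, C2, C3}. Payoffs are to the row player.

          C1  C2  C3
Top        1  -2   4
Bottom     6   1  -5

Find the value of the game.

Row minima: Top → -2, Bottom → -5; maximin = -2.
Column maxima: C1 → 6, C2 → 1, C3 → 4; minimax = 1.
-2 ≠ 1, so there is no saddle point; optimal play is mixed.
C1 is strictly dominated by C2 (it gives the row player strictly more in every row), so the column player never plays it.
On the remaining 2×2 (Top, Bottom vs C2, C3):
Let the row player play Top with probability p. Expected payoff against C2: (-2)p + 1(1−p) = −3p + 1; against C3: 4p + (-5)(1−p) = 9p − 5.
Setting these equal: −3p + 1 = 9p − 5 ⇒ −12p = -6 ⇒ p = 1/2, and the value is (-3)·(1/2) + 1 = -1/2.
For the column player: with q = P(C2), equating Top's and Bottom's payoffs gives −6q + 4 = 6q − 5 ⇒ q = 3/4.

-1/2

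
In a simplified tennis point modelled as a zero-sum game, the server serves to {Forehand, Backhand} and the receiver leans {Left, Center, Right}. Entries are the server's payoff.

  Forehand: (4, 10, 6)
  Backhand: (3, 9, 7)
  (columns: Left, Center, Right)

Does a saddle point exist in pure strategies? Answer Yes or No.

Yes

Row minima: Forehand → 4, Backhand → 3; maximin = 4.
Column maxima: Left → 4, Center → 10, Right → 7; minimax = 4.
maximin = minimax = 4, so a saddle point exists.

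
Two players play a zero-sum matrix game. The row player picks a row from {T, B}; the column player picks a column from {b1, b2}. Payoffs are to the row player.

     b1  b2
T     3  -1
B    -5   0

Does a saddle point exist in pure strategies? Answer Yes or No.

No

Row minima: T → -1, B → -5; maximin = -1.
Column maxima: b1 → 3, b2 → 0; minimax = 0.
-1 ≠ 0, so no pure-strategy equilibrium exists.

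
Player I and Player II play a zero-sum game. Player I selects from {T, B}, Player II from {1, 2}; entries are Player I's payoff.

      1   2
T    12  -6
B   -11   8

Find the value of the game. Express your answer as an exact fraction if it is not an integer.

Row minima: T → -6, B → -11; maximin = -6.
Column maxima: 1 → 12, 2 → 8; minimax = 8.
-6 ≠ 8, so there is no saddle point; optimal play is mixed.
Let Player I play T with probability p. Expected payoff against 1: 12p + (-11)(1−p) = 23p − 11; against 2: (-6)p + 8(1−p) = −14p + 8.
Setting these equal: 23p − 11 = −14p + 8 ⇒ 37p = 19 ⇒ p = 19/37, and the value is (23)·(19/37) − 11 = 30/37.
For Player II: with q = P(1), equating T's and B's payoffs gives 18q − 6 = −19q + 8 ⇒ q = 14/37.

30/37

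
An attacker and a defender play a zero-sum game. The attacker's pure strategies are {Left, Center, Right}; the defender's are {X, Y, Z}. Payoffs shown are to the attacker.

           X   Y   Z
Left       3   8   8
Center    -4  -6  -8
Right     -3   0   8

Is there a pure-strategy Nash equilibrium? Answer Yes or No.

Row minima: Left → 3, Center → -8, Right → -3; maximin = 3.
Column maxima: X → 3, Y → 8, Z → 8; minimax = 3.
maximin = minimax = 3, so a saddle point exists.

Yes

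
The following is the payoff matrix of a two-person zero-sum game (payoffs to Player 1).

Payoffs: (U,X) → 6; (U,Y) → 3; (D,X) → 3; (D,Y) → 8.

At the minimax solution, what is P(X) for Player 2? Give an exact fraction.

5/8

Row minima: U → 3, D → 3; maximin = 3.
Column maxima: X → 6, Y → 8; minimax = 6.
3 ≠ 6, so there is no saddle point; optimal play is mixed.
Let Player 1 play U with probability p. Expected payoff against X: 6p + 3(1−p) = 3p + 3; against Y: 3p + 8(1−p) = −5p + 8.
Setting these equal: 3p + 3 = −5p + 8 ⇒ 8p = 5 ⇒ p = 5/8, and the value is (3)·(5/8) + 3 = 39/8.
For Player 2: with q = P(X), equating U's and D's payoffs gives 3q + 3 = −5q + 8 ⇒ q = 5/8.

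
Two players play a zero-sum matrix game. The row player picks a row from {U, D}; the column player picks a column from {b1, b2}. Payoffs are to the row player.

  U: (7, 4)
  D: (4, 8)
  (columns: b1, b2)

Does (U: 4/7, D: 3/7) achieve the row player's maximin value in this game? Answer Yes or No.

Yes

Against b1 this mix gives (4/7)·7 + (3/7)·4 = 40/7.
Against b2 this mix gives (4/7)·4 + (3/7)·8 = 40/7.
All of the column player's active replies (b1, b2) yield 40/7, and no column does worse for the row player. The mix makes the column player indifferent and guarantees 40/7, so it is optimal.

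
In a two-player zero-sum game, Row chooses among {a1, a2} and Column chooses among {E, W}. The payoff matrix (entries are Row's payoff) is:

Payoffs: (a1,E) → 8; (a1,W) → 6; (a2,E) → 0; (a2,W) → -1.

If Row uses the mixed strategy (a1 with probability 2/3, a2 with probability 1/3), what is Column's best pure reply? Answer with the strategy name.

W

If Column plays E, Row's expected payoff is (2/3)·8 + (1/3)·0 = 16/3.
If Column plays W, Row's expected payoff is (2/3)·6 + (1/3)·(-1) = 11/3.
Column minimizes Row's payoff; the smallest is 11/3, so the best response is W.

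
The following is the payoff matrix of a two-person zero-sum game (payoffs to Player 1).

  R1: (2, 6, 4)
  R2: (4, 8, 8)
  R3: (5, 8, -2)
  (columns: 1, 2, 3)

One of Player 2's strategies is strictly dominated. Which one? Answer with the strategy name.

1 holds Player 1's payoff strictly below 2 in every row: 2 < 6, 4 < 8, 5 < 8.
So 2 is strictly dominated for Player 2.

2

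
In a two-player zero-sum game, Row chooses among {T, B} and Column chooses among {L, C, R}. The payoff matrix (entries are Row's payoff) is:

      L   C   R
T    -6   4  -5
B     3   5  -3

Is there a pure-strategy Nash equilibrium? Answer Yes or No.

Row minima: T → -6, B → -3; maximin = -3.
Column maxima: L → 3, C → 5, R → -3; minimax = -3.
maximin = minimax = -3, so a saddle point exists.

Yes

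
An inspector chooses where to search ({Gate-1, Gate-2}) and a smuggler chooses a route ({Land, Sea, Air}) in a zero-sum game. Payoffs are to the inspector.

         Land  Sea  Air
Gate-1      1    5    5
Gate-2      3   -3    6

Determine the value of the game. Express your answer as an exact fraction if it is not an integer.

Row minima: Gate-1 → 1, Gate-2 → -3; maximin = 1.
Column maxima: Land → 3, Sea → 5, Air → 6; minimax = 3.
1 ≠ 3, so there is no saddle point; optimal play is mixed.
Air is strictly dominated by Land (it gives the inspector strictly more in every row), so the smuggler never plays it.
On the remaining 2×2 (Gate-1, Gate-2 vs Land, Sea):
Let the inspector play Gate-1 with probability p. Expected payoff against Land: 1p + 3(1−p) = −2p + 3; against Sea: 5p + (-3)(1−p) = 8p − 3.
Setting these equal: −2p + 3 = 8p − 3 ⇒ −10p = -6 ⇒ p = 3/5, and the value is (-2)·(3/5) + 3 = 9/5.
For the smuggler: with q = P(Land), equating Gate-1's and Gate-2's payoffs gives −4q + 5 = 6q − 3 ⇒ q = 4/5.

9/5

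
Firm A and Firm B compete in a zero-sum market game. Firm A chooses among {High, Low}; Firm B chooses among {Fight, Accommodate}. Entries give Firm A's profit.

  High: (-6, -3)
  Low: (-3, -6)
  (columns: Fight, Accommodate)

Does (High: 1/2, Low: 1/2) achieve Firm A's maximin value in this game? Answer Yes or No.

Yes

Against Fight this mix gives (1/2)·(-6) + (1/2)·(-3) = -9/2.
Against Accommodate this mix gives (1/2)·(-3) + (1/2)·(-6) = -9/2.
All of Firm B's active replies (Fight, Accommodate) yield -9/2, and no column does worse for Firm A. The mix makes Firm B indifferent and guarantees -9/2, so it is optimal.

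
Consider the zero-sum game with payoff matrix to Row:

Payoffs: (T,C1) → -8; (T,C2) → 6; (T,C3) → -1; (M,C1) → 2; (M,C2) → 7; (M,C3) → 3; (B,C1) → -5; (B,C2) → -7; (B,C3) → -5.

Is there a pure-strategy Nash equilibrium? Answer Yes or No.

Yes

Row minima: T → -8, M → 2, B → -7; maximin = 2.
Column maxima: C1 → 2, C2 → 7, C3 → 3; minimax = 2.
maximin = minimax = 2, so a saddle point exists.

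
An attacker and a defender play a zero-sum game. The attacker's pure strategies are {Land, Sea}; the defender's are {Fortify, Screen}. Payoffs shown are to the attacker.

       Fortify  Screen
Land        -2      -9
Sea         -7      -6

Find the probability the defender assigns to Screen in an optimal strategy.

Row minima: Land → -9, Sea → -7; maximin = -7.
Column maxima: Fortify → -2, Screen → -6; minimax = -6.
-7 ≠ -6, so there is no saddle point; optimal play is mixed.
Let the attacker play Land with probability p. Expected payoff against Fortify: (-2)p + (-7)(1−p) = 5p − 7; against Screen: (-9)p + (-6)(1−p) = −3p − 6.
Setting these equal: 5p − 7 = −3p − 6 ⇒ 8p = 1 ⇒ p = 1/8, and the value is (5)·(1/8) − 7 = -51/8.
For the defender: with q = P(Fortify), equating Land's and Sea's payoffs gives 7q − 9 = −q − 6 ⇒ q = 3/8.

5/8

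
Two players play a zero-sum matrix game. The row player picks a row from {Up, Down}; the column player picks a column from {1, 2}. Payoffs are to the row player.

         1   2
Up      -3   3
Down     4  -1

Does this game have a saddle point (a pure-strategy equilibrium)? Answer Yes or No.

No

Row minima: Up → -3, Down → -1; maximin = -1.
Column maxima: 1 → 4, 2 → 3; minimax = 3.
-1 ≠ 3, so no pure-strategy equilibrium exists.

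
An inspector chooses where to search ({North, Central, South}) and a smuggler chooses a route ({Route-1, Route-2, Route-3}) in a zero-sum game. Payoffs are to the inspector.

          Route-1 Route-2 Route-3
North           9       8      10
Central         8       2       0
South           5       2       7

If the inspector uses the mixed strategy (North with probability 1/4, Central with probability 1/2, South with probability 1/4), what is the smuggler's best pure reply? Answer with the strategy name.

Route-2

If the smuggler plays Route-1, the inspector's expected payoff is (1/4)·9 + (1/2)·8 + (1/4)·5 = 15/2.
If the smuggler plays Route-2, the inspector's expected payoff is (1/4)·8 + (1/2)·2 + (1/4)·2 = 7/2.
If the smuggler plays Route-3, the inspector's expected payoff is (1/4)·10 + (1/2)·0 + (1/4)·7 = 17/4.
The smuggler minimizes the inspector's payoff; the smallest is 7/2, so the best response is Route-2.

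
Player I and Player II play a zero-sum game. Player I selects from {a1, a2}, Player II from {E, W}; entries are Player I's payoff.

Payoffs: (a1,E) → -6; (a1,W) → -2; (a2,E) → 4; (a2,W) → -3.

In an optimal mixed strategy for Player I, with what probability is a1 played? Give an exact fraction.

Row minima: a1 → -6, a2 → -3; maximin = -3.
Column maxima: E → 4, W → -2; minimax = -2.
-3 ≠ -2, so there is no saddle point; optimal play is mixed.
Let Player I play a1 with probability p. Expected payoff against E: (-6)p + 4(1−p) = −10p + 4; against W: (-2)p + (-3)(1−p) = p − 3.
Setting these equal: −10p + 4 = p − 3 ⇒ −11p = -7 ⇒ p = 7/11, and the value is (-10)·(7/11) + 4 = -26/11.
For Player II: with q = P(E), equating a1's and a2's payoffs gives −4q − 2 = 7q − 3 ⇒ q = 1/11.

7/11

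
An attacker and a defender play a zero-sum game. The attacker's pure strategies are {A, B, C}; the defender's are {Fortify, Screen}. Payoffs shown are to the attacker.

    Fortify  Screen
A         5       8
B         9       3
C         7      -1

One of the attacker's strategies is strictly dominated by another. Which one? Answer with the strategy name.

C

B gives a strictly higher payoff than C against every column: 9 > 7, 3 > -1.
So C is strictly dominated and the attacker never plays it.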